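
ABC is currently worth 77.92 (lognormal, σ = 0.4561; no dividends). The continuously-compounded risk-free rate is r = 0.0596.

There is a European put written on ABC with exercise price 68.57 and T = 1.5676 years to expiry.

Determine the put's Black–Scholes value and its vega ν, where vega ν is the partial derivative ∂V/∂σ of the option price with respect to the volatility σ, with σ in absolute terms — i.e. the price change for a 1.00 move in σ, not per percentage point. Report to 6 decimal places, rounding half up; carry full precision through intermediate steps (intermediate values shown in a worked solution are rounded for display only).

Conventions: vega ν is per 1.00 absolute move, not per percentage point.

σ√T = 0.4561·√1.5676 = 0.571055
d₁ = (ln(S/K) + (r+σ²/2)T) / (σ√T) = (ln(77.92/68.57) + (0.0596+0.4561²/2)·1.5676) / 0.571055 = (0.127828 + 0.256481) / 0.571055 = 0.672980
d₂ = d₁ − σ√T = 0.672980 − 0.571055 = 0.101925
e^{−rT} = 0.910803
N(−d₁) = 0.250480,  N(−d₂) = 0.459408
Put price V = K·e^{−rT}·N(−d₂) − S·N(−d₁) = 28.691754 − 19.517409 = 9.174345
φ(d₁) = (1/√(2π))·e^{−d₁²/2} = 0.318100
ν = S·φ(d₁)·√T = 31.033466

price = 9.174345
ν = 31.033466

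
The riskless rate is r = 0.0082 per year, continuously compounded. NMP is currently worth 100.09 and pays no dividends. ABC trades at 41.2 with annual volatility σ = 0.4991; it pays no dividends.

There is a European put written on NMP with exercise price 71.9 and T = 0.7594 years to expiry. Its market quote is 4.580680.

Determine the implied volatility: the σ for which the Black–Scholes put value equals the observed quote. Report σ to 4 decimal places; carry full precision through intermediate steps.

At σ = 0.5002 the Black–Scholes value reproduces the quote:
σ√T = 0.5002·√0.7594 = 0.435892
d₁ = (ln(S/K) + (r+σ²/2)T) / (σ√T) = (ln(100.09/71.9) + (0.0082+0.5002²/2)·0.7594) / 0.435892 = (0.330794 + 0.101228) / 0.435892 = 0.991120
d₂ = d₁ − σ√T = 0.991120 − 0.435892 = 0.555228
e^{−rT} = 0.993792
N(−d₁) = 0.160813,  N(−d₂) = 0.289369
V = K·e^{−rT}·N(−d₂) − S·N(−d₁) = 20.676493 − 16.095812 = 4.580680 (equal to the quote); since ∂V/∂σ > 0 for all σ, the implied volatility is unique

sigma = 0.5002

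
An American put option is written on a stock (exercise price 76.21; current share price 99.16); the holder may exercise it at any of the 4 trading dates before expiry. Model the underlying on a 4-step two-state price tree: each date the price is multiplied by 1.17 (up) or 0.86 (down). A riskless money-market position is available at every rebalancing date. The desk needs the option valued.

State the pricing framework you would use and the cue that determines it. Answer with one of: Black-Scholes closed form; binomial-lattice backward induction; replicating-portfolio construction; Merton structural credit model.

Key observation: the exercise right at every one of the 4 steps is what matters: each node needs max(76.21 − S, continuation), which only the stepwise tree valuation starting from spot 99.16 delivers.

framework: binomial-lattice backward induction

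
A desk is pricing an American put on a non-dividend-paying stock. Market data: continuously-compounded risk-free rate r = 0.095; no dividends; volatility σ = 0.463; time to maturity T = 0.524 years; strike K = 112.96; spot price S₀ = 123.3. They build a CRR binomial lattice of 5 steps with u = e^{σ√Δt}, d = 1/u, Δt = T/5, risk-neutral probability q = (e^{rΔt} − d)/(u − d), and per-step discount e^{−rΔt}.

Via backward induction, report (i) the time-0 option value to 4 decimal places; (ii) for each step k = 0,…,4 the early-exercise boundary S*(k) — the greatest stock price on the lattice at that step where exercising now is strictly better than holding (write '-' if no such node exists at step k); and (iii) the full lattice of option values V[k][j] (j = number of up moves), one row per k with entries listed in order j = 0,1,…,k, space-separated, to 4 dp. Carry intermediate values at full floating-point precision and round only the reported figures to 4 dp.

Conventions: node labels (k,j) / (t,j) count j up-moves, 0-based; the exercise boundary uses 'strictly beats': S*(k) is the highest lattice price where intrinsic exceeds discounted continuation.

price = 9.4503
boundary = - - - 78.6464 91.3637
tree:
9.4503
15.0618 3.9356
23.2409 7.0499 0.8485
34.3136 12.4518 1.6999 0.0000
45.2607 21.5963 3.4055 0.0000 0.0000
54.6841 34.3136 6.8226 0.0000 0.0000 0.0000

Δt=0.10480, u=1.16170, d=0.86081, q=0.49585, disc=e^(-rΔt)=0.99009
k=5 terminal: V=max(K-S,0) → 54.6841 34.3136 6.8226 0.0000 0.0000 0.0000
k=4: j=0 S=67.6993 intr=45.2607 cont=44.1417 V=45.2607[EX]; j=1 S=91.3637 intr=21.5963 cont=20.4773 V=21.5963[EX]; j=2 S=123.3000 intr=0.0000 cont=3.4055 V=3.4055[hold]; j=3 S=166.3997 intr=0.0000 cont=0.0000 V=0.0000[hold]; j=4 S=224.5650 intr=0.0000 cont=0.0000 V=0.0000[hold]  S*(4)=91.3637
k=3: j=0 S=78.6464 intr=34.3136 cont=33.1946 V=34.3136[EX]; j=1 S=106.1374 intr=6.8226 cont=12.4518 V=12.4518[hold]; j=2 S=143.2379 intr=0.0000 cont=1.6999 V=1.6999[hold]; j=3 S=193.3069 intr=0.0000 cont=0.0000 V=0.0000[hold]  S*(3)=78.6464
k=2: j=0 S=91.3637 intr=21.5963 cont=23.2409 V=23.2409[hold]; j=1 S=123.3000 intr=0.0000 cont=7.0499 V=7.0499[hold]; j=2 S=166.3997 intr=0.0000 cont=0.8485 V=0.8485[hold]  S*(2)=-
k=1: j=0 S=106.1374 intr=6.8226 cont=15.0618 V=15.0618[hold]; j=1 S=143.2379 intr=0.0000 cont=3.9356 V=3.9356[hold]  S*(1)=-
k=0: j=0 S=123.3000 intr=0.0000 cont=9.4503 V=9.4503[hold]  S*(0)=-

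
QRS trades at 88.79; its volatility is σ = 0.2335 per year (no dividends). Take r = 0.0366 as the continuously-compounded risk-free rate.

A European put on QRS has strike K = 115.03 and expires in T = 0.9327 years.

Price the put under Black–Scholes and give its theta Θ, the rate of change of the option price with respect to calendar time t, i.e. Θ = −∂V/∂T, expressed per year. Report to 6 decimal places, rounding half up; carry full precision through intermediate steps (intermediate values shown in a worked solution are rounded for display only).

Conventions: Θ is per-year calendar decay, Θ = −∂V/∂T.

price = 24.250023
Θ = 0.628180

σ√T = 0.2335·√0.9327 = 0.225506
d₁ = (ln(S/K) + (r+σ²/2)T) / (σ√T) = (ln(88.79/115.03) + (0.0366+0.2335²/2)·0.9327) / 0.225506 = (-0.258919 + 0.059563) / 0.225506 = -0.884038
d₂ = d₁ − σ√T = -0.884038 − 0.225506 = -1.109543
e^{−rT} = 0.966439
N(−d₁) = 0.811662,  N(−d₂) = 0.866402
Put price V = K·e^{−rT}·N(−d₂) − S·N(−d₁) = 96.317494 − 72.067471 = 24.250023
φ(d₁) = (1/√(2π))·e^{−d₁²/2} = 0.269901
Θ = −S·φ(d₁)·σ/(2√T) + r·K·e^{−rT}·N(−d₂) = −2.897041 + 3.525220 = 0.628180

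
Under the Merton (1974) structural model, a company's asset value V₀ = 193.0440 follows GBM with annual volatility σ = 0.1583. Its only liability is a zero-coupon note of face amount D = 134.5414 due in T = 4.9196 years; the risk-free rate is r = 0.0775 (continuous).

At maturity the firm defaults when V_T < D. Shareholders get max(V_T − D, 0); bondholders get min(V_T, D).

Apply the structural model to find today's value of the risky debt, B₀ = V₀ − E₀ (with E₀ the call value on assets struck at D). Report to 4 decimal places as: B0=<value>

B0=91.6037

Apply the equity-as-call identities (strike 134.5414, horizon 4.9196 years):
d₁ = [ln(V₀/D) + (r + σ²/2)T] / (σ√T)
   = [ln(193.0440/134.5414) + (0.0775 + 0.5·0.1583²)·4.9196] / (0.1583·√4.9196)
   = [0.361046 + 0.442909] / 0.351112 = 2.289739
d₂ = d₁ − σ√T = 2.289739 − 0.351112 = 1.938627
N(d₁) = 0.988982,  N(d₂) = 0.973727,  e^(−rT) = 0.682994
E₀ = V₀·N(d₁) − D·e^(−rT)·N(d₂)
   = 193.0440·0.988982 − 134.5414·0.682994·0.973727 = 101.440298
B₀ = V₀ − E₀ = 193.0440 − 101.440298 = 91.603702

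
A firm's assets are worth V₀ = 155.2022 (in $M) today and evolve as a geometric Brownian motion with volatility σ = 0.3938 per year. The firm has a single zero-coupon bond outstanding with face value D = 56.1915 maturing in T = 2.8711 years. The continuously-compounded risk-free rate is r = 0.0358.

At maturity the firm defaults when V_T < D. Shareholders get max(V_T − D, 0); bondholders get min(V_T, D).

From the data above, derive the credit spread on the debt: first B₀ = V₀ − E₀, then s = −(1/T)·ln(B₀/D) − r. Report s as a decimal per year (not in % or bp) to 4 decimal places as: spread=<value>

Work the structural quantities from V₀ = 155.2022 against face 56.1915:
d₁ = [ln(V₀/D) + (r + σ²/2)T] / (σ√T)
   = [ln(155.2022/56.1915) + (0.0358 + 0.5·0.3938²)·2.8711] / (0.3938·√2.8711)
   = [1.015963 + 0.325408] / 0.667267 = 2.010246
d₂ = d₁ − σ√T = 2.010246 − 0.667267 = 1.342979
N(d₁) = 0.977797,  N(d₂) = 0.910361,  e^(−rT) = 0.902321
E₀ = V₀·N(d₁) − D·e^(−rT)·N(d₂)
   = 155.2022·0.977797 − 56.1915·0.902321·0.910361 = 105.598528
B₀ = V₀ − E₀ = 155.2022 − 105.598528 = 49.603672
spread = −(1/T)·ln(B₀/D) − r = −(1/2.8711)·ln(49.603672/56.1915) − 0.0358 = 0.00763306

spread=0.0076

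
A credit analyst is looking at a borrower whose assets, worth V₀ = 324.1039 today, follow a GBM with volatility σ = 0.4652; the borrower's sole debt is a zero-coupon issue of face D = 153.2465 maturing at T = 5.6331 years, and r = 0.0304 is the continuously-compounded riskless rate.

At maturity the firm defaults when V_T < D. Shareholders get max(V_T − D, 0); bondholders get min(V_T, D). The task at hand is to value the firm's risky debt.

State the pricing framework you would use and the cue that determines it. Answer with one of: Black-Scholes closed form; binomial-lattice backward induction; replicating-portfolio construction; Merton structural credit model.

framework: Merton structural credit model

Key observation: a levered firm with one bullet debt due at 5.6331 years is the canonical structural-credit setup: equity is a call on the firm's assets struck at the face value.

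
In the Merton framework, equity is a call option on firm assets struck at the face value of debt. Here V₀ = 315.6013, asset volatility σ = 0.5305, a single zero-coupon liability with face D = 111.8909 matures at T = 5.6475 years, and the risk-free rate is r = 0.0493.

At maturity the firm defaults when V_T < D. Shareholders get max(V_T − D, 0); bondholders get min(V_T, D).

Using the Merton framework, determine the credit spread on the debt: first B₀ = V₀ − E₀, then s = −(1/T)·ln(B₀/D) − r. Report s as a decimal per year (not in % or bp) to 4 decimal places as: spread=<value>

Apply the equity-as-call identities (strike 111.8909, horizon 5.6475 years):
d₁ = [ln(V₀/D) + (r + σ²/2)T] / (σ√T)
   = [ln(315.6013/111.8909) + (0.0493 + 0.5·0.5305²)·5.6475] / (0.5305·√5.6475)
   = [1.036955 + 1.073110] / 1.260705 = 1.673719
d₂ = d₁ − σ√T = 1.673719 − 1.260705 = 0.413014
N(d₁) = 0.952907,  N(d₂) = 0.660202,  e^(−rT) = 0.756977
E₀ = V₀·N(d₁) − D·e^(−rT)·N(d₂)
   = 315.6013·0.952907 − 111.8909·0.756977·0.660202 = 244.820353
B₀ = V₀ − E₀ = 315.6013 − 244.820353 = 70.780947
spread = −(1/T)·ln(B₀/D) − r = −(1/5.6475)·ln(70.780947/111.8909) − 0.0493 = 0.03178622

spread=0.0318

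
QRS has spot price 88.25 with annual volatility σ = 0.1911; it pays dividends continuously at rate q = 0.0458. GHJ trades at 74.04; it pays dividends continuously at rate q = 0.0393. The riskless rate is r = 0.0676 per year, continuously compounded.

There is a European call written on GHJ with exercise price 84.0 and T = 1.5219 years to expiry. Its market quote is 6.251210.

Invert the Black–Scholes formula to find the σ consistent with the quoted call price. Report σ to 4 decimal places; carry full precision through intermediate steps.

sigma = 0.2511

At σ = 0.2511 the Black–Scholes value reproduces the quote:
σ√T = 0.2511·√1.5219 = 0.309770
d₁ = (ln(S/K) + (r−q+σ²/2)T) / (σ√T) = (ln(74.04/84.0) + (0.0676−0.0393+0.2511²/2)·1.5219) / 0.309770 = (-0.126211 + 0.091049) / 0.309770 = -0.113512
d₂ = d₁ − σ√T = -0.113512 − 0.309770 = -0.423283
e^{−rT} = 0.902235
e^{−qT} = 0.941943
N(d₁) = 0.454812,  N(d₂) = 0.336045
V = S·e^{−qT}·N(d₁) − K·e^{−rT}·N(d₂) = 31.719264 − 25.468053 = 6.251210 (the observed quote) — the price is monotone increasing in volatility, hence this σ is the only solution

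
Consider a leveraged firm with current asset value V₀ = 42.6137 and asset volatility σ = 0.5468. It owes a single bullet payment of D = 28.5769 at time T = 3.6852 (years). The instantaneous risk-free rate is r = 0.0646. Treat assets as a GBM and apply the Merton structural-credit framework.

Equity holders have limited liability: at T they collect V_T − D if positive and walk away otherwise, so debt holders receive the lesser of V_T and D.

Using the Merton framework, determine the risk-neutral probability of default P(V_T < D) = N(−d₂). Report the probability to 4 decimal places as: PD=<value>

PD=0.4671

With assets at 42.6137 and a single debt payment of 28.5769 at 3.6852 years:
d₁ = [ln(V₀/D) + (r + σ²/2)T] / (σ√T)
   = [ln(42.6137/28.5769) + (0.0646 + 0.5·0.5468²)·3.6852] / (0.5468·√3.6852)
   = [0.399577 + 0.788983] / 1.049685 = 1.132302
d₂ = d₁ − σ√T = 1.132302 − 1.049685 = 0.082617
risk-neutral PD = N(−d₂) = N(-0.082617) = 0.467078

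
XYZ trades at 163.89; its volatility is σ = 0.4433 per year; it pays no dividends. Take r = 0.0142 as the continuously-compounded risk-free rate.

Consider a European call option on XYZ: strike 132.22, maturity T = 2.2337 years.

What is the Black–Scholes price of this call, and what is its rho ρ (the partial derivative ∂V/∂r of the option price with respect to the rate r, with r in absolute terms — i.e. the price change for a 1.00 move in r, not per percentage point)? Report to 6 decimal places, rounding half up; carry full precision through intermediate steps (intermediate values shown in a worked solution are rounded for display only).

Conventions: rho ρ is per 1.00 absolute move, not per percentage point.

price = 58.274802
ρ = 147.704627

σ√T = 0.4433·√2.2337 = 0.662537
d₁ = (ln(S/K) + (r+σ²/2)T) / (σ√T) = (ln(163.89/132.22) + (0.0142+0.4433²/2)·2.2337) / 0.662537 = (0.214728 + 0.251196) / 0.662537 = 0.703243
d₂ = d₁ − σ√T = 0.703243 − 0.662537 = 0.040706
e^{−rT} = 0.968779
N(d₁) = 0.759048,  N(d₂) = 0.516235
Call price V = S·N(d₁) − K·e^{−rT}·N(d₂) = 124.400345 − 66.125544 = 58.274802
ρ = K·T·e^{−rT}·N(d₂) = 147.704627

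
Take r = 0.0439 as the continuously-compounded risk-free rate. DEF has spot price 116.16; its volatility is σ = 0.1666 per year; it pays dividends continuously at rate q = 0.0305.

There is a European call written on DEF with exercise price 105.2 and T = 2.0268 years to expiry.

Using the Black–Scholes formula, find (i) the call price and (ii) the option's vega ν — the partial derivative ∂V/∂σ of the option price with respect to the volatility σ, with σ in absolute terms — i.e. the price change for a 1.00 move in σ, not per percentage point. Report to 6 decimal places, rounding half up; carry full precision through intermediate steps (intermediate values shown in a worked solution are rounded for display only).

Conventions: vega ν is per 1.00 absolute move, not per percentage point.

price = 17.507197
ν = 50.178034

σ√T = 0.1666·√2.0268 = 0.237181
d₁ = (ln(S/K) + (r−q+σ²/2)T) / (σ√T) = (ln(116.16/105.2) + (0.0439−0.0305+0.1666²/2)·2.0268) / 0.237181 = (0.099105 + 0.055287) / 0.237181 = 0.650944
d₂ = d₁ − σ√T = 0.650944 − 0.237181 = 0.413763
e^{−rT} = 0.914867
e^{−qT} = 0.940055
N(d₁) = 0.742459,  N(d₂) = 0.660476
Call price V = S·e^{−qT}·N(d₁) − K·e^{−rT}·N(d₂) = 81.074079 − 63.566883 = 17.507197
φ(d₁) = (1/√(2π))·e^{−d₁²/2} = 0.322774
ν = S·e^{−qT}·φ(d₁)·√T = 50.178034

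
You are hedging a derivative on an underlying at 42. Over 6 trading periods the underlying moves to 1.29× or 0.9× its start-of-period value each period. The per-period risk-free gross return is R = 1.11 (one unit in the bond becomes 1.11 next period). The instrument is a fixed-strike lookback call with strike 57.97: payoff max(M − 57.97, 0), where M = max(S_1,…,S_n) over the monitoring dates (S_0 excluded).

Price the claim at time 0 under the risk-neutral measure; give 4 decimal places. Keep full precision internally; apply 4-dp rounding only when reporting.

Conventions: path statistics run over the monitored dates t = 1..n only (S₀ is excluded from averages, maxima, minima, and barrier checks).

Risk-neutral up-probability p* = (R−d)/(u−d) = (1.11−0.9)/(1.29−0.9) = 0.5385; the claim prices as the p*-weighted sum of path payoffs discounted by R^6.
Enumerate all 2^6 = 64 price paths (U = up ×1.29, D = down ×0.9); each path with k up-moves has probability p*^k·(1−p*)^(6−k).
DDDDDD: M=37.8000, payoff=0.0000, prob=0.009666
UDDDDD: M=54.1800, payoff=0.0000, prob=0.011277
DUDDDD: M=48.7620, payoff=0.0000, prob=0.011277
UUDDDD: M=69.8922, payoff=11.9222, prob=0.013157
DDUDDD: M=43.8858, payoff=0.0000, prob=0.011277
UDUDDD: M=62.9030, payoff=4.9330, prob=0.013157
DUUDDD: M=62.9030, payoff=4.9330, prob=0.013157
UUUDDD: M=90.1609, payoff=32.1909, prob=0.015349
DDDUDD: M=39.4972, payoff=0.0000, prob=0.011277
UDDUDD: M=56.6127, payoff=0.0000, prob=0.013157
DUDUDD: M=56.6127, payoff=0.0000, prob=0.013157
UUDUDD: M=81.1448, payoff=23.1748, prob=0.015349
DDUUDD: M=56.6127, payoff=0.0000, prob=0.013157
UDUUDD: M=81.1448, payoff=23.1748, prob=0.015349
DUUUDD: M=81.1448, payoff=23.1748, prob=0.015349
UUUUDD: M=116.3076, payoff=58.3376, prob=0.017907
DDDDUD: M=37.8000, payoff=0.0000, prob=0.011277
UDDDUD: M=54.1800, payoff=0.0000, prob=0.013157
DUDDUD: M=50.9514, payoff=0.0000, prob=0.013157
UUDDUD: M=73.0304, payoff=15.0604, prob=0.015349
DDUDUD: M=50.9514, payoff=0.0000, prob=0.013157
UDUDUD: M=73.0304, payoff=15.0604, prob=0.015349
DUUDUD: M=73.0304, payoff=15.0604, prob=0.015349
UUUDUD: M=104.6768, payoff=46.7068, prob=0.017907
DDDUUD: M=50.9514, payoff=0.0000, prob=0.013157
UDDUUD: M=73.0304, payoff=15.0604, prob=0.015349
DUDUUD: M=73.0304, payoff=15.0604, prob=0.015349
UUDUUD: M=104.6768, payoff=46.7068, prob=0.017907
DDUUUD: M=73.0304, payoff=15.0604, prob=0.015349
UDUUUD: M=104.6768, payoff=46.7068, prob=0.017907
DUUUUD: M=104.6768, payoff=46.7068, prob=0.017907
UUUUUD: M=150.0368, payoff=92.0668, prob=0.020892
DDDDDU: M=37.8000, payoff=0.0000, prob=0.011277
UDDDDU: M=54.1800, payoff=0.0000, prob=0.013157
DUDDDU: M=48.7620, payoff=0.0000, prob=0.013157
UUDDDU: M=69.8922, payoff=11.9222, prob=0.015349
DDUDDU: M=45.8563, payoff=0.0000, prob=0.013157
UDUDDU: M=65.7273, payoff=7.7573, prob=0.015349
DUUDDU: M=65.7273, payoff=7.7573, prob=0.015349
UUUDDU: M=94.2092, payoff=36.2392, prob=0.017907
DDDUDU: M=45.8563, payoff=0.0000, prob=0.013157
UDDUDU: M=65.7273, payoff=7.7573, prob=0.015349
DUDUDU: M=65.7273, payoff=7.7573, prob=0.015349
UUDUDU: M=94.2092, payoff=36.2392, prob=0.017907
DDUUDU: M=65.7273, payoff=7.7573, prob=0.015349
UDUUDU: M=94.2092, payoff=36.2392, prob=0.017907
DUUUDU: M=94.2092, payoff=36.2392, prob=0.017907
UUUUDU: M=135.0331, payoff=77.0631, prob=0.020892
DDDDUU: M=45.8563, payoff=0.0000, prob=0.013157
UDDDUU: M=65.7273, payoff=7.7573, prob=0.015349
DUDDUU: M=65.7273, payoff=7.7573, prob=0.015349
UUDDUU: M=94.2092, payoff=36.2392, prob=0.017907
DDUDUU: M=65.7273, payoff=7.7573, prob=0.015349
UDUDUU: M=94.2092, payoff=36.2392, prob=0.017907
DUUDUU: M=94.2092, payoff=36.2392, prob=0.017907
UUUDUU: M=135.0331, payoff=77.0631, prob=0.020892
DDDUUU: M=65.7273, payoff=7.7573, prob=0.015349
UDDUUU: M=94.2092, payoff=36.2392, prob=0.017907
DUDUUU: M=94.2092, payoff=36.2392, prob=0.017907
UUDUUU: M=135.0331, payoff=77.0631, prob=0.020892
DDUUUU: M=94.2092, payoff=36.2392, prob=0.017907
UDUUUU: M=135.0331, payoff=77.0631, prob=0.020892
DUUUUU: M=135.0331, payoff=77.0631, prob=0.020892
UUUUUU: M=193.5475, payoff=135.5775, prob=0.024374
Price = Σ prob·payoff / R^6 = 28.647420 / 1.870415 = 15.3161

price = 15.3161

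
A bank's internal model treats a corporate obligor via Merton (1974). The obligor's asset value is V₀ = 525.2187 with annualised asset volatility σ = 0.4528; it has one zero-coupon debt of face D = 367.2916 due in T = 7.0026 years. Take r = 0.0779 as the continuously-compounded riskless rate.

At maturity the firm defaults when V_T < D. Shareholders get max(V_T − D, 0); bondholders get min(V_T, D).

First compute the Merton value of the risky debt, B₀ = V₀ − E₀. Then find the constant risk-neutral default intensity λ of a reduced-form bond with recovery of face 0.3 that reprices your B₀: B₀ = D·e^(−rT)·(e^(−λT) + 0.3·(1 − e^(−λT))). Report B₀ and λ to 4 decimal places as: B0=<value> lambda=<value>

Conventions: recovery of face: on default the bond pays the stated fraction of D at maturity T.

Work the structural quantities from V₀ = 525.2187 against face 367.2916:
d₁ = [ln(V₀/D) + (r + σ²/2)T] / (σ√T)
   = [ln(525.2187/367.2916) + (0.0779 + 0.5·0.4528²)·7.0026] / (0.4528·√7.0026)
   = [0.357659 + 1.263367] / 1.198219 = 1.352863
d₂ = d₁ − σ√T = 1.352863 − 1.198219 = 0.154644
N(d₁) = 0.911950,  N(d₂) = 0.561449,  e^(−rT) = 0.579550
E₀ = V₀·N(d₁) − D·e^(−rT)·N(d₂)
   = 525.2187·0.911950 − 367.2916·0.579550·0.561449 = 359.461030
B₀ = V₀ − E₀ = 525.2187 − 359.461030 = 165.757670
e^(−λT) = (B₀·e^(rT)/D − 0.3)/(1 − 0.3) = (165.7577·1.725475/367.2916 − 0.3)/0.7 = 0.68386043
λ = −ln(0.68386043)/7.0026 = 0.054266

B0=165.7577 lambda=0.0543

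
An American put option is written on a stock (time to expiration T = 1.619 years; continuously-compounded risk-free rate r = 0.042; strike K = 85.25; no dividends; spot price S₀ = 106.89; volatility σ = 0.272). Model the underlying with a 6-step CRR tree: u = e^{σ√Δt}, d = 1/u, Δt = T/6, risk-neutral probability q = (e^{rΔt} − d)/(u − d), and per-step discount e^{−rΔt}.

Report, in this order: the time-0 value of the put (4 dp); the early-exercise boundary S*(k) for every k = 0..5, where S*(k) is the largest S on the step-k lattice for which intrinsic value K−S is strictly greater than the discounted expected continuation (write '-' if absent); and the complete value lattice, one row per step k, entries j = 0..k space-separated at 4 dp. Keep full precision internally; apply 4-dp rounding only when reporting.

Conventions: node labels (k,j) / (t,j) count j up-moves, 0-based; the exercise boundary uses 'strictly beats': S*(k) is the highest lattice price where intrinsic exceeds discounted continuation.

price = 3.8283
boundary = - - - - 60.7419 69.9601
tree:
3.8283
6.3796 1.4134
10.3671 2.6140 0.2682
16.3029 4.7813 0.5480 0.0000
24.5081 8.6261 1.1196 0.0000 0.0000
32.5117 15.2899 2.2872 0.0000 0.0000 0.0000
39.4607 24.5081 4.6727 0.0000 0.0000 0.0000 0.0000

Δt=0.26983  u=1.15176  d=0.86824  q=0.50493  discount=0.98873
step 6 (expiry): payoffs max(K−S,0) = 39.4607 24.5081 4.6727 0.0000 0.0000 0.0000 0.0000
step 5: (k=5,j=0): S=52.7383, K−S=32.5117, hold=31.5510 ⇒ V=32.5117 exercise | (k=5,j=1): S=69.9601, K−S=15.2899, hold=14.3292 ⇒ V=15.2899 exercise | (k=5,j=2): S=92.8057, K−S=0.0000, hold=2.2872 ⇒ V=2.2872 continue | (k=5,j=3): S=123.1117, K−S=0.0000, hold=0.0000 ⇒ V=0.0000 continue | (k=5,j=4): S=163.3141, K−S=0.0000, hold=0.0000 ⇒ V=0.0000 continue | (k=5,j=5): S=216.6447, K−S=0.0000, hold=0.0000 ⇒ V=0.0000 continue  boundary S*=69.9601
step 4: (k=4,j=0): S=60.7419, K−S=24.5081, hold=23.5474 ⇒ V=24.5081 exercise | (k=4,j=1): S=80.5773, K−S=4.6727, hold=8.6261 ⇒ V=8.6261 continue | (k=4,j=2): S=106.8900, K−S=0.0000, hold=1.1196 ⇒ V=1.1196 continue | (k=4,j=3): S=141.7952, K−S=0.0000, hold=0.0000 ⇒ V=0.0000 continue | (k=4,j=4): S=188.0988, K−S=0.0000, hold=0.0000 ⇒ V=0.0000 continue  boundary S*=60.7419
step 3: (k=3,j=0): S=69.9601, K−S=15.2899, hold=16.3029 ⇒ V=16.3029 continue | (k=3,j=1): S=92.8057, K−S=0.0000, hold=4.7813 ⇒ V=4.7813 continue | (k=3,j=2): S=123.1117, K−S=0.0000, hold=0.5480 ⇒ V=0.5480 continue | (k=3,j=3): S=163.3141, K−S=0.0000, hold=0.0000 ⇒ V=0.0000 continue  boundary S*=-
step 2: (k=2,j=0): S=80.5773, K−S=4.6727, hold=10.3671 ⇒ V=10.3671 continue | (k=2,j=1): S=106.8900, K−S=0.0000, hold=2.6140 ⇒ V=2.6140 continue | (k=2,j=2): S=141.7952, K−S=0.0000, hold=0.2682 ⇒ V=0.2682 continue  boundary S*=-
step 1: (k=1,j=0): S=92.8057, K−S=0.0000, hold=6.3796 ⇒ V=6.3796 continue | (k=1,j=1): S=123.1117, K−S=0.0000, hold=1.4134 ⇒ V=1.4134 continue  boundary S*=-
step 0: (k=0,j=0): S=106.8900, K−S=0.0000, hold=3.8283 ⇒ V=3.8283 continue  boundary S*=-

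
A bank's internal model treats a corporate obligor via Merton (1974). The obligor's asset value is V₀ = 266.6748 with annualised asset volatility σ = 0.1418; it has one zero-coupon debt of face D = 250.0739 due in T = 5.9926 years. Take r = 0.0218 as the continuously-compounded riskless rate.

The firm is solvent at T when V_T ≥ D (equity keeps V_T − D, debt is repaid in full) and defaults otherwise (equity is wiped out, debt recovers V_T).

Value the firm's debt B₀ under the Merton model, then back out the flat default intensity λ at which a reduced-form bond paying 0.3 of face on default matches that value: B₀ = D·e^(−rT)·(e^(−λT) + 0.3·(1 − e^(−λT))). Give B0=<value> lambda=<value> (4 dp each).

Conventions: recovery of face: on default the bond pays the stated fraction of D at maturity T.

Equity is a call on the firm's assets struck at D = 250.0739:
d₁ = [ln(V₀/D) + (r + σ²/2)T] / (σ√T)
   = [ln(266.6748/250.0739) + (0.0218 + 0.5·0.1418²)·5.9926] / (0.1418·√5.9926)
   = [0.064273 + 0.190886] / 0.347123 = 0.735068
d₂ = d₁ − σ√T = 0.735068 − 0.347123 = 0.387945
N(d₁) = 0.768851,  N(d₂) = 0.650972,  e^(−rT) = 0.877535
E₀ = V₀·N(d₁) − D·e^(−rT)·N(d₂)
   = 266.6748·0.768851 − 250.0739·0.877535·0.650972 = 62.178429
B₀ = V₀ − E₀ = 266.6748 − 62.178429 = 204.496371
e^(−λT) = (B₀·e^(rT)/D − 0.3)/(1 − 0.3) = (204.4964·1.139556/250.0739 − 0.3)/0.7 = 0.90266415
λ = −ln(0.90266415)/5.9926 = 0.017089

B0=204.4964 lambda=0.0171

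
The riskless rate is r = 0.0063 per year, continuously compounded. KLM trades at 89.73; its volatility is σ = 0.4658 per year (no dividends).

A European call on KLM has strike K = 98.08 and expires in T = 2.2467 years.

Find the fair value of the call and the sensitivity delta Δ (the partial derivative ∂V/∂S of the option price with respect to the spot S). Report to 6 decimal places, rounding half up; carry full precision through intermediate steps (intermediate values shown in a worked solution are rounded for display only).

σ√T = 0.4658·√2.2467 = 0.698187
d₁ = (ln(S/K) + (r+σ²/2)T) / (σ√T) = (ln(89.73/98.08) + (0.0063+0.4658²/2)·2.2467) / 0.698187 = (-0.088978 + 0.257887) / 0.698187 = 0.241925
d₂ = d₁ − σ√T = 0.241925 − 0.698187 = -0.456263
e^{−rT} = 0.985945
N(d₁) = 0.595581,  N(d₂) = 0.324101
Call price V = S·N(d₁) − K·e^{−rT}·N(d₂) = 53.441458 − 31.341016 = 22.100442
Δ = N(d₁) = 0.595581

price = 22.100442
Δ = 0.595581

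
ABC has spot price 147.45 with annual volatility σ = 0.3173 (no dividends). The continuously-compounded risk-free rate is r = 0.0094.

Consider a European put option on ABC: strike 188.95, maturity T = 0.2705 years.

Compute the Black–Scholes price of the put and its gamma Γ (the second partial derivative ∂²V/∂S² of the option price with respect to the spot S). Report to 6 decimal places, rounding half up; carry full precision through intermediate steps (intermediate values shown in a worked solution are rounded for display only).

price = 41.847929
Γ = 0.006112

σ√T = 0.3173·√0.2705 = 0.165027
d₁ = (ln(S/K) + (r+σ²/2)T) / (σ√T) = (ln(147.45/188.95) + (0.0094+0.3173²/2)·0.2705) / 0.165027 = (-0.247993 + 0.016160) / 0.165027 = -1.404827
d₂ = d₁ − σ√T = -1.404827 − 0.165027 = -1.569854
e^{−rT} = 0.997461
N(−d₁) = 0.919964,  N(−d₂) = 0.941775
Put price V = K·e^{−rT}·N(−d₂) − S·N(−d₁) = 177.496571 − 135.648642 = 41.847929
φ(d₁) = (1/√(2π))·e^{−d₁²/2} = 0.148717
Γ = φ(d₁) / (S·σ·√T) = 0.006112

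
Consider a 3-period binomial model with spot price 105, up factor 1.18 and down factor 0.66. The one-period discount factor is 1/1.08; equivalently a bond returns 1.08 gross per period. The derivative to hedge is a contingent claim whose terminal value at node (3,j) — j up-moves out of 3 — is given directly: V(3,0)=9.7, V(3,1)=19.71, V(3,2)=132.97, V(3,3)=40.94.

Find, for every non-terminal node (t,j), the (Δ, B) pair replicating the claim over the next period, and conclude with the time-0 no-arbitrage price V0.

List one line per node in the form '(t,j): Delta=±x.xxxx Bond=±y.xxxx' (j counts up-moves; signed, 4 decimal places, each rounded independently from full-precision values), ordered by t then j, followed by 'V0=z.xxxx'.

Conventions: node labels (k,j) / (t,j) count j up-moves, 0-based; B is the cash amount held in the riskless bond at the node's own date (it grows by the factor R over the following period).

Risk-neutral probability p* = (R−d)/(u−d) = (1.08−0.66)/(1.18−0.66) = 0.8077.
Terminal payoffs: V(3,0)=9.7000, V(3,1)=19.7100, V(3,2)=132.9700, V(3,3)=40.9400
(2,0): S=45.7380. Δ = (V_up−V_dn)/(S_up−S_dn) = (19.7100−9.7000)/(53.9708−30.1871) = 0.4209. V = [p*·19.7100 + (1−p*)·9.7000]/1.08 = 16.4676. B = V − Δ·S = -2.7824.
(2,1): S=81.7740. Δ = (V_up−V_dn)/(S_up−S_dn) = (132.9700−19.7100)/(96.4933−53.9708) = 2.6635. V = [p*·132.9700 + (1−p*)·19.7100]/1.08 = 102.9530. B = V − Δ·S = -114.8547.
(2,2): S=146.2020. Δ = (V_up−V_dn)/(S_up−S_dn) = (40.9400−132.9700)/(172.5184−96.4933) = -1.2105. V = [p*·40.9400 + (1−p*)·132.9700]/1.08 = 54.2945. B = V − Δ·S = 231.2753.
(1,0): S=69.3000. Δ = (V_up−V_dn)/(S_up−S_dn) = (102.9530−16.4676)/(81.7740−45.7380) = 2.4000. V = [p*·102.9530 + (1−p*)·16.4676]/1.08 = 79.9270. B = V − Δ·S = -86.3911.
(1,1): S=123.9000. Δ = (V_up−V_dn)/(S_up−S_dn) = (54.2945−102.9530)/(146.2020−81.7740) = -0.7552. V = [p*·54.2945 + (1−p*)·102.9530]/1.08 = 58.9370. B = V − Δ·S = 152.5110.
(0,0): S=105.0000. Δ = (V_up−V_dn)/(S_up−S_dn) = (58.9370−79.9270)/(123.9000−69.3000) = -0.3844. V = [p*·58.9370 + (1−p*)·79.9270]/1.08 = 58.3088. B = V − Δ·S = 98.6743.
Verification: the root portfolio costs Δ(0,0)·S0 + B(0,0) = 58.3088, matching V0.

(0,0): Delta=-0.3844 Bond=98.6743
(1,0): Delta=2.4000 Bond=-86.3911
(1,1): Delta=-0.7552 Bond=152.5110
(2,0): Delta=0.4209 Bond=-2.7824
(2,1): Delta=2.6635 Bond=-114.8547
(2,2): Delta=-1.2105 Bond=231.2753
V0=58.3088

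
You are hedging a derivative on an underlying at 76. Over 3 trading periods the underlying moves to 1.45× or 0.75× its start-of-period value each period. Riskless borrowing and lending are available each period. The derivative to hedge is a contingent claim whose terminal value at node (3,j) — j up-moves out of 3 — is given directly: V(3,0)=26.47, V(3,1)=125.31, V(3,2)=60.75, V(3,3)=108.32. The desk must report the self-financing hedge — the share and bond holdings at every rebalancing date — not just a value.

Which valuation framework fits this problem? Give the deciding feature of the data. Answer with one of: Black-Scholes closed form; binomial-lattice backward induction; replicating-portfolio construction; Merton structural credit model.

framework: replicating-portfolio construction

Key observation: a price alone would not answer the question — the per-node share/bond construction on the spot-76, 1.45/0.75 tree is required, and only the replicating-portfolio method yields it.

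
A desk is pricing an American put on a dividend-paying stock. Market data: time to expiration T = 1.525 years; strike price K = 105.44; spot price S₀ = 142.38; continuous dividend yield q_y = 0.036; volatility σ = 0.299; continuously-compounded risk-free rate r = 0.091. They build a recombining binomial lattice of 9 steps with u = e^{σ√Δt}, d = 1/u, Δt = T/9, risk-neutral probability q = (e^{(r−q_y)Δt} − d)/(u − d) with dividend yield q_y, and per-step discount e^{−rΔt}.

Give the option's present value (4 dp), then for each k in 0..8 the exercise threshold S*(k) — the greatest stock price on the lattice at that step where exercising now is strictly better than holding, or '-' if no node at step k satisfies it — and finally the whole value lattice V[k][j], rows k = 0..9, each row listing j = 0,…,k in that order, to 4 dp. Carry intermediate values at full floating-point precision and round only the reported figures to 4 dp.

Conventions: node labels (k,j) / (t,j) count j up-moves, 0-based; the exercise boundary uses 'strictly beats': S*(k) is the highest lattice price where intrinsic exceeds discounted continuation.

price = 3.5230
boundary = - - - - - 76.9460 68.0351 76.9460 87.0239
tree:
3.5230
5.6416 1.5725
8.8364 2.7105 0.5150
13.4853 4.5904 0.9670 0.0916
19.9588 7.6088 1.7985 0.1888 0.0000
28.4940 12.2777 3.3058 0.3891 0.0000 0.0000
37.4049 19.1396 5.9872 0.8019 0.0000 0.0000 0.0000
45.2838 28.4940 10.6374 1.6526 0.0000 0.0000 0.0000 0.0000
52.2503 37.4049 18.4161 3.4056 0.0000 0.0000 0.0000 0.0000 0.0000
58.4100 45.2838 28.4940 7.0183 0.0000 0.0000 0.0000 0.0000 0.0000 0.0000

params: Δt=0.16944 u=1.13097 d=0.88419 q=0.50721 e^(-rΔt)=0.98470
t_9 payoffs: 58.4100 45.2838 28.4940 7.0183 0.0000 0.0000 0.0000 0.0000 0.0000 0.0000
t_8: node(8,0) S=53.1897 payoff=52.2503 vs cont=50.9604 → 52.2503 [stop]  node(8,1) S=68.0351 payoff=37.4049 vs cont=36.2053 → 37.4049 [stop]  node(8,2) S=87.0239 payoff=18.4161 vs cont=17.3320 → 18.4161 [stop]  node(8,3) S=111.3124 payoff=0.0000 vs cont=3.4056 → 3.4056 [wait]  node(8,4) S=142.3800 payoff=0.0000 vs cont=0.0000 → 0.0000 [wait]  node(8,5) S=182.1186 payoff=0.0000 vs cont=0.0000 → 0.0000 [wait]  node(8,6) S=232.9483 payoff=0.0000 vs cont=0.0000 → 0.0000 [wait]  node(8,7) S=297.9647 payoff=0.0000 vs cont=0.0000 → 0.0000 [wait]  node(8,8) S=381.1274 payoff=0.0000 vs cont=0.0000 → 0.0000 [wait]  ⇒ S*(8)=87.0239
t_7: node(7,0) S=60.1562 payoff=45.2838 vs cont=44.0363 → 45.2838 [stop]  node(7,1) S=76.9460 payoff=28.4940 vs cont=27.3486 → 28.4940 [stop]  node(7,2) S=98.4217 payoff=7.0183 vs cont=10.6374 → 10.6374 [wait]  node(7,3) S=125.8915 payoff=0.0000 vs cont=1.6526 → 1.6526 [wait]  node(7,4) S=161.0281 payoff=0.0000 vs cont=0.0000 → 0.0000 [wait]  node(7,5) S=205.9714 payoff=0.0000 vs cont=0.0000 → 0.0000 [wait]  node(7,6) S=263.4585 payoff=0.0000 vs cont=0.0000 → 0.0000 [wait]  node(7,7) S=336.9904 payoff=0.0000 vs cont=0.0000 → 0.0000 [wait]  ⇒ S*(7)=76.9460
t_6: node(6,0) S=68.0351 payoff=37.4049 vs cont=36.2053 → 37.4049 [stop]  node(6,1) S=87.0239 payoff=18.4161 vs cont=19.1396 → 19.1396 [wait]  node(6,2) S=111.3124 payoff=0.0000 vs cont=5.9872 → 5.9872 [wait]  node(6,3) S=142.3800 payoff=0.0000 vs cont=0.8019 → 0.8019 [wait]  node(6,4) S=182.1186 payoff=0.0000 vs cont=0.0000 → 0.0000 [wait]  node(6,5) S=232.9483 payoff=0.0000 vs cont=0.0000 → 0.0000 [wait]  node(6,6) S=297.9647 payoff=0.0000 vs cont=0.0000 → 0.0000 [wait]  ⇒ S*(6)=68.0351
t_5: node(5,0) S=76.9460 payoff=28.4940 vs cont=27.7099 → 28.4940 [stop]  node(5,1) S=98.4217 payoff=7.0183 vs cont=12.2777 → 12.2777 [wait]  node(5,2) S=125.8915 payoff=0.0000 vs cont=3.3058 → 3.3058 [wait]  node(5,3) S=161.0281 payoff=0.0000 vs cont=0.3891 → 0.3891 [wait]  node(5,4) S=205.9714 payoff=0.0000 vs cont=0.0000 → 0.0000 [wait]  node(5,5) S=263.4585 payoff=0.0000 vs cont=0.0000 → 0.0000 [wait]  ⇒ S*(5)=76.9460
t_4: node(4,0) S=87.0239 payoff=18.4161 vs cont=19.9588 → 19.9588 [wait]  node(4,1) S=111.3124 payoff=0.0000 vs cont=7.6088 → 7.6088 [wait]  node(4,2) S=142.3800 payoff=0.0000 vs cont=1.7985 → 1.7985 [wait]  node(4,3) S=182.1186 payoff=0.0000 vs cont=0.1888 → 0.1888 [wait]  node(4,4) S=232.9483 payoff=0.0000 vs cont=0.0000 → 0.0000 [wait]  ⇒ S*(4)=-
t_3: node(3,0) S=98.4217 payoff=7.0183 vs cont=13.4853 → 13.4853 [wait]  node(3,1) S=125.8915 payoff=0.0000 vs cont=4.5904 → 4.5904 [wait]  node(3,2) S=161.0281 payoff=0.0000 vs cont=0.9670 → 0.9670 [wait]  node(3,3) S=205.9714 payoff=0.0000 vs cont=0.0916 → 0.0916 [wait]  ⇒ S*(3)=-
t_2: node(2,0) S=111.3124 payoff=0.0000 vs cont=8.8364 → 8.8364 [wait]  node(2,1) S=142.3800 payoff=0.0000 vs cont=2.7105 → 2.7105 [wait]  node(2,2) S=182.1186 payoff=0.0000 vs cont=0.5150 → 0.5150 [wait]  ⇒ S*(2)=-
t_1: node(1,0) S=125.8915 payoff=0.0000 vs cont=5.6416 → 5.6416 [wait]  node(1,1) S=161.0281 payoff=0.0000 vs cont=1.5725 → 1.5725 [wait]  ⇒ S*(1)=-
t_0: node(0,0) S=142.3800 payoff=0.0000 vs cont=3.5230 → 3.5230 [wait]  ⇒ S*(0)=-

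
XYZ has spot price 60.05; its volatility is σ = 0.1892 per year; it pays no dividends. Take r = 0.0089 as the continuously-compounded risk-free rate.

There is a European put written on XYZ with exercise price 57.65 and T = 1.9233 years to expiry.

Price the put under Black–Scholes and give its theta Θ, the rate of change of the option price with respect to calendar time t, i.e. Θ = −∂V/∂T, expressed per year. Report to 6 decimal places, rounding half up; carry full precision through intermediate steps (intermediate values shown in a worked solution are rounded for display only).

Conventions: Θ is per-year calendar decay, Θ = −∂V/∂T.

σ√T = 0.1892·√1.9233 = 0.262388
d₁ = (ln(S/K) + (r+σ²/2)T) / (σ√T) = (ln(60.05/57.65) + (0.0089+0.1892²/2)·1.9233) / 0.262388 = (0.040787 + 0.051541) / 0.262388 = 0.351877
d₂ = d₁ − σ√T = 0.351877 − 0.262388 = 0.089489
e^{−rT} = 0.983028
N(−d₁) = 0.362465,  N(−d₂) = 0.464347
Put price V = K·e^{−rT}·N(−d₂) − S·N(−d₁) = 26.315263 − 21.766033 = 4.549230
φ(d₁) = (1/√(2π))·e^{−d₁²/2} = 0.374993
Θ = −S·φ(d₁)·σ/(2√T) + r·K·e^{−rT}·N(−d₂) = −1.536045 + 0.234206 = -1.301840

price = 4.549230
Θ = -1.301840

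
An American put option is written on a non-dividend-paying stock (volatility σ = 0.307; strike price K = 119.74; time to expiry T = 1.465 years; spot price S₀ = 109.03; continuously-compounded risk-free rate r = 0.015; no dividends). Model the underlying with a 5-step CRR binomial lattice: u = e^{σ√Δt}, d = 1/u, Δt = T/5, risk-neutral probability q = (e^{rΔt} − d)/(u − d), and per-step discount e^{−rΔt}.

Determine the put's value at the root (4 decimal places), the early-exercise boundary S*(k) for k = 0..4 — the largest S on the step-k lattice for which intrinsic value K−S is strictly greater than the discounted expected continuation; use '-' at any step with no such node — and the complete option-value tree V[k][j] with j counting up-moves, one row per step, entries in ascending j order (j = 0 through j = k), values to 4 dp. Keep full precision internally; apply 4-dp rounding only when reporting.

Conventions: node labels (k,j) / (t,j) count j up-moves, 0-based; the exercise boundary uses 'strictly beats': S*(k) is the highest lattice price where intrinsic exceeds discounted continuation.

price = 21.5769
boundary = - - - 66.2272 78.1999
tree:
21.5769
30.6123 11.6606
41.5851 18.6108 3.9866
53.5128 28.6167 7.5800 0.0000
63.6525 41.5401 14.4123 0.0000 0.0000
72.2397 53.5128 27.4029 0.0000 0.0000 0.0000

Δt=0.29300, u=1.18078, d=0.84690, q=0.47174, disc=e^(-rΔt)=0.99561
k=5 terminal: V=max(K-S,0) → 72.2397 53.5128 27.4029 0.0000 0.0000 0.0000
k=4: j=0 S=56.0875 intr=63.6525 cont=63.1274 V=63.6525[EX]; j=1 S=78.1999 intr=41.5401 cont=41.0150 V=41.5401[EX]; j=2 S=109.0300 intr=10.7100 cont=14.4123 V=14.4123[hold]; j=3 S=152.0148 intr=0.0000 cont=0.0000 V=0.0000[hold]; j=4 S=211.9463 intr=0.0000 cont=0.0000 V=0.0000[hold]  S*(4)=78.1999
k=3: j=0 S=66.2272 intr=53.5128 cont=52.9877 V=53.5128[EX]; j=1 S=92.3371 intr=27.4029 cont=28.6167 V=28.6167[hold]; j=2 S=128.7407 intr=0.0000 cont=7.5800 V=7.5800[hold]; j=3 S=179.4965 intr=0.0000 cont=0.0000 V=0.0000[hold]  S*(3)=66.2272
k=2: j=0 S=78.1999 intr=41.5401 cont=41.5851 V=41.5851[hold]; j=1 S=109.0300 intr=10.7100 cont=18.6108 V=18.6108[hold]; j=2 S=152.0148 intr=0.0000 cont=3.9866 V=3.9866[hold]  S*(2)=-
k=1: j=0 S=92.3371 intr=27.4029 cont=30.6123 V=30.6123[hold]; j=1 S=128.7407 intr=0.0000 cont=11.6606 V=11.6606[hold]  S*(1)=-
k=0: j=0 S=109.0300 intr=10.7100 cont=21.5769 V=21.5769[hold]  S*(0)=-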